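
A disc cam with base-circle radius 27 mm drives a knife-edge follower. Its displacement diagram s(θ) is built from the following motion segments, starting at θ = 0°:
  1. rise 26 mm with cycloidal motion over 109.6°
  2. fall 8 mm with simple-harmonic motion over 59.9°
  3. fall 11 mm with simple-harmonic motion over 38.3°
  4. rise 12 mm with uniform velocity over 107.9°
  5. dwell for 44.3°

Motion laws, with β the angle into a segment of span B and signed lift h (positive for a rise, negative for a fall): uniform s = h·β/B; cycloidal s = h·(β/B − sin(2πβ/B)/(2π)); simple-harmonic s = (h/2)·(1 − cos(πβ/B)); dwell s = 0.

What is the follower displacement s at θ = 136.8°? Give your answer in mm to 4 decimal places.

seg 1 [0°–109.6°] cycloidal, h=26: full span → s += 26 → s = 26.0000
seg 2 [109.6°–169.5°] simple-harmonic, h=-8: θ=136.8° here. β=27.2, B=59.9. -8/2·(1 − cos(π·0.4541)) = -3.4251 → s = 22.5749

22.5749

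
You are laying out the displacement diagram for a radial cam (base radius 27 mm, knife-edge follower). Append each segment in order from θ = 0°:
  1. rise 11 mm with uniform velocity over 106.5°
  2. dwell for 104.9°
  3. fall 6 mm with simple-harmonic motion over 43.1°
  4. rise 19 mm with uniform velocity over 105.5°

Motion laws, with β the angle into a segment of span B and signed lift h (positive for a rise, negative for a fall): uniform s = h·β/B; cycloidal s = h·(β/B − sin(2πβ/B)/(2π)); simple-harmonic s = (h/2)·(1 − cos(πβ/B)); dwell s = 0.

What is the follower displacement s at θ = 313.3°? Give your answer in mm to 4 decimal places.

seg 1 [0°–106.5°] uniform, h=11: full span → s += 11 → s = 11.0000
seg 2 [106.5°–211.4°] dwell: s stays 11.0000
seg 3 [211.4°–254.5°] simple-harmonic, h=-6: full span → s += -6 → s = 5.0000
seg 4 [254.5°–360°] uniform, h=19: θ=313.3° here. β=58.8, B=105.5. 19·58.8/105.5 = 10.5896 → s = 15.5896

15.5896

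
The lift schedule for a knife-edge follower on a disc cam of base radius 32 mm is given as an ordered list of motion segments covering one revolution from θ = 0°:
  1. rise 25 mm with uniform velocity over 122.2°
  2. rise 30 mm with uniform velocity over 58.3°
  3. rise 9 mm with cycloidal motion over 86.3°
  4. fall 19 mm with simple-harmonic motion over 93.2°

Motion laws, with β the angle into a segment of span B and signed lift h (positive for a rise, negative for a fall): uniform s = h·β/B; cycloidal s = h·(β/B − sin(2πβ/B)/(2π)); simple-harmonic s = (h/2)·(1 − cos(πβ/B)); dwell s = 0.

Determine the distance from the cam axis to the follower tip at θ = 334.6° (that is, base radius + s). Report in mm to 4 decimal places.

seg 1 [0°–122.2°] uniform, h=25: full span → s += 25 → s = 25.0000
seg 2 [122.2°–180.5°] uniform, h=30: full span → s += 30 → s = 55.0000
seg 3 [180.5°–266.8°] cycloidal, h=9: full span → s += 9 → s = 64.0000
seg 4 [266.8°–360°] simple-harmonic, h=-19: θ=334.6° here. β=67.8, B=93.2. -19/2·(1 − cos(π·0.7275)) = -15.7256 → s = 48.2744
radial distance = base radius + s = 32 + 48.2744 = 80.2744

80.2744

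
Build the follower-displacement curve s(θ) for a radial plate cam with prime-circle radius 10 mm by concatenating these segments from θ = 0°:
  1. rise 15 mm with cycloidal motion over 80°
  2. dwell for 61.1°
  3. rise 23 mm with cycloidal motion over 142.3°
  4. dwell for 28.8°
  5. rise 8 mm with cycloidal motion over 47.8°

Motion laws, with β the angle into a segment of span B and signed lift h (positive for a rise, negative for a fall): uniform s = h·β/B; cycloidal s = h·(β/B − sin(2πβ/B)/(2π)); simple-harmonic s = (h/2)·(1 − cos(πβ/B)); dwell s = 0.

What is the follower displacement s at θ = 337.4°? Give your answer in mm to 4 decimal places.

seg 1 [0°–80°] cycloidal, h=15: full span → s += 15 → s = 15.0000
seg 2 [80°–141.1°] dwell: s stays 15.0000
seg 3 [141.1°–283.4°] cycloidal, h=23: full span → s += 23 → s = 38.0000
seg 4 [283.4°–312.2°] dwell: s stays 38.0000
seg 5 [312.2°–360°] cycloidal, h=8: θ=337.4° here. β=25.2, B=47.8. 8·(0.5272 − sin(2π·0.5272)/(2π)) = 4.4341 → s = 42.4341

42.4341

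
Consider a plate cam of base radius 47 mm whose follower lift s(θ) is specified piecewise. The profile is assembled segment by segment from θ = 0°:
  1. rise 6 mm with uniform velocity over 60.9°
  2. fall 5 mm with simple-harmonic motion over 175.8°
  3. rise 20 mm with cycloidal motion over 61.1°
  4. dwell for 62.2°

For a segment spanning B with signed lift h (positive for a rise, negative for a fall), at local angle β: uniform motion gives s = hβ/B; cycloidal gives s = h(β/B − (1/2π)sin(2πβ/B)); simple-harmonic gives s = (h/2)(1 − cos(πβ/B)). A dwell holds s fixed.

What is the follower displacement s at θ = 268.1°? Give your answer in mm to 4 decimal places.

seg 1 [0°–60.9°] uniform, h=6: full span → s += 6 → s = 6.0000
seg 2 [60.9°–236.7°] simple-harmonic, h=-5: full span → s += -5 → s = 1.0000
seg 3 [236.7°–297.8°] cycloidal, h=20: θ=268.1° here. β=31.4, B=61.1. 20·(0.5139 − sin(2π·0.5139)/(2π)) = 10.5561 → s = 11.5561

11.5561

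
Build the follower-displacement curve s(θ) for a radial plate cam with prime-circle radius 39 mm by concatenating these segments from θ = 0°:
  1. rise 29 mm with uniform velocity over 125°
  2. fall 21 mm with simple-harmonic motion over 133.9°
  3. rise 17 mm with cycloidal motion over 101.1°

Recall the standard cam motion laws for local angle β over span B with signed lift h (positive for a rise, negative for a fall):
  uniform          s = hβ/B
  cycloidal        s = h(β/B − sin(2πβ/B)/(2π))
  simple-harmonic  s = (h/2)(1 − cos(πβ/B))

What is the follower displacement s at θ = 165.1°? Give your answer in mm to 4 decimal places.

seg 1 [0°–125°] uniform, h=29: full span → s += 29 → s = 29.0000
seg 2 [125°–258.9°] simple-harmonic, h=-21: θ=165.1° here. β=40.1, B=133.9. -21/2·(1 − cos(π·0.2995)) = -4.3143 → s = 24.6857

24.6857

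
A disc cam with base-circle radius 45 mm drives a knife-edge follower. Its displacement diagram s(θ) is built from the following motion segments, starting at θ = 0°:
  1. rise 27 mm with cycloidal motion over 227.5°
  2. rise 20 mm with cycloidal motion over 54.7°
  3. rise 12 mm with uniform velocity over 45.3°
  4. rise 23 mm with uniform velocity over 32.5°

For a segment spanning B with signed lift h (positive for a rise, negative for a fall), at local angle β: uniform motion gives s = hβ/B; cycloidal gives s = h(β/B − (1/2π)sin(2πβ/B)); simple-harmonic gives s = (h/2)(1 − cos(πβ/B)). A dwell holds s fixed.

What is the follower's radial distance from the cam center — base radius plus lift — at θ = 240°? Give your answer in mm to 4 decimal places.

seg 1 [0°–227.5°] cycloidal, h=27: full span → s += 27 → s = 27.0000
seg 2 [227.5°–282.2°] cycloidal, h=20: θ=240° here. β=12.5, B=54.7. 20·(0.2285 − sin(2π·0.2285)/(2π)) = 1.4162 → s = 28.4162
radial distance = base radius + s = 45 + 28.4162 = 73.4162

73.4162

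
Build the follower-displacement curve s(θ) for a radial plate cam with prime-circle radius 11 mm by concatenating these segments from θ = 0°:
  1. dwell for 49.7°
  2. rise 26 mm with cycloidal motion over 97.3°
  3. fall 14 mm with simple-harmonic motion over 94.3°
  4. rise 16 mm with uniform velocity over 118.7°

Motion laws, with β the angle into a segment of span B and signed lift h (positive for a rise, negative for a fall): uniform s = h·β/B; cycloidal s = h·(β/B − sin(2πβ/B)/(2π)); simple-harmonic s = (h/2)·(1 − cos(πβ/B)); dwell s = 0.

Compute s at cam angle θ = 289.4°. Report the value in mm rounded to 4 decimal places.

seg 1 [0°–49.7°] dwell: s stays 0.0000
seg 2 [49.7°–147°] cycloidal, h=26: full span → s += 26 → s = 26.0000
seg 3 [147°–241.3°] simple-harmonic, h=-14: full span → s += -14 → s = 12.0000
seg 4 [241.3°–360°] uniform, h=16: θ=289.4° here. β=48.1, B=118.7. 16·48.1/118.7 = 6.4836 → s = 18.4836

18.4836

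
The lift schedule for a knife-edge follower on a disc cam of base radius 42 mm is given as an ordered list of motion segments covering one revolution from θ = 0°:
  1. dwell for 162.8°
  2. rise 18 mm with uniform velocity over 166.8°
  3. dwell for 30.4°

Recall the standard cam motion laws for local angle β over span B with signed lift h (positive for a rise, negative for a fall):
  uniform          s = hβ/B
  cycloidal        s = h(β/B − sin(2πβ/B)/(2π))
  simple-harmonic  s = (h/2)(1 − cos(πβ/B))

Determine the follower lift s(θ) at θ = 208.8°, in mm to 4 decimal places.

seg 1 [0°–162.8°] dwell: s stays 0.0000
seg 2 [162.8°–329.6°] uniform, h=18: θ=208.8° here. β=46, B=166.8. 18·46/166.8 = 4.9640 → s = 4.9640

4.9640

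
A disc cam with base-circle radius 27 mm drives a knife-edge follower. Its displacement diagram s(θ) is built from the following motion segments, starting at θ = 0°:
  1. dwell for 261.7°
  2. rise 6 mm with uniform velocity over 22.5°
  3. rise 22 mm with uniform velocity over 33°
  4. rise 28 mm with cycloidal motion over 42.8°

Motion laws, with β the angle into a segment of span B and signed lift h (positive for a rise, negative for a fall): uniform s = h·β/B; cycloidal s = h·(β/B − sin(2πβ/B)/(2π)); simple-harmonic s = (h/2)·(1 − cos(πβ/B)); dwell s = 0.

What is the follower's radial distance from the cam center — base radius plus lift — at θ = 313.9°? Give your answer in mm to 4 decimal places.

seg 1 [0°–261.7°] dwell: s stays 0.0000
seg 2 [261.7°–284.2°] uniform, h=6: full span → s += 6 → s = 6.0000
seg 3 [284.2°–317.2°] uniform, h=22: θ=313.9° here. β=29.7, B=33. 22·29.7/33 = 19.8000 → s = 25.8000
radial distance = base radius + s = 27 + 25.8000 = 52.8000

52.8000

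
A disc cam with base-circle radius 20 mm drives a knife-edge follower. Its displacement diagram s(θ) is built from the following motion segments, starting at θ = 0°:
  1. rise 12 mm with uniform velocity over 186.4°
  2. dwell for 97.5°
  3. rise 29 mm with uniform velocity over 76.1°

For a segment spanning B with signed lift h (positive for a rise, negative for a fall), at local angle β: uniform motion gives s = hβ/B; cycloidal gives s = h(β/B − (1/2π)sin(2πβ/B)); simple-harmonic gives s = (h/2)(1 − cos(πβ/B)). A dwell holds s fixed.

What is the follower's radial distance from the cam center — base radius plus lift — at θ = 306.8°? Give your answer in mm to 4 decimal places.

seg 1 [0°–186.4°] uniform, h=12: full span → s += 12 → s = 12.0000
seg 2 [186.4°–283.9°] dwell: s stays 12.0000
seg 3 [283.9°–360°] uniform, h=29: θ=306.8° here. β=22.9, B=76.1. 29·22.9/76.1 = 8.7267 → s = 20.7267
radial distance = base radius + s = 20 + 20.7267 = 40.7267

40.7267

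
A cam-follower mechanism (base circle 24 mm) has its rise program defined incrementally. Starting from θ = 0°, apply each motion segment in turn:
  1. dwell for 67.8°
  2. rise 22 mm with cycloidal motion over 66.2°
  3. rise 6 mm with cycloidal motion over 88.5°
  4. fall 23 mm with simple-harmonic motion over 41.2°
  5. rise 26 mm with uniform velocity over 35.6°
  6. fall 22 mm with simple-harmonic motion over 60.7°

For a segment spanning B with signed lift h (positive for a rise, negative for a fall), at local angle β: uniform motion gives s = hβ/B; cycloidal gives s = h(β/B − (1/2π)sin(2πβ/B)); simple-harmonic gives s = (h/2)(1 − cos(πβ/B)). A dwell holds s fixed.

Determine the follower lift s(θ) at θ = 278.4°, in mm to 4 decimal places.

seg 1 [0°–67.8°] dwell: s stays 0.0000
seg 2 [67.8°–134°] cycloidal, h=22: full span → s += 22 → s = 22.0000
seg 3 [134°–222.5°] cycloidal, h=6: full span → s += 6 → s = 28.0000
seg 4 [222.5°–263.7°] simple-harmonic, h=-23: full span → s += -23 → s = 5.0000
seg 5 [263.7°–299.3°] uniform, h=26: θ=278.4° here. β=14.7, B=35.6. 26·14.7/35.6 = 10.7360 → s = 15.7360

15.7360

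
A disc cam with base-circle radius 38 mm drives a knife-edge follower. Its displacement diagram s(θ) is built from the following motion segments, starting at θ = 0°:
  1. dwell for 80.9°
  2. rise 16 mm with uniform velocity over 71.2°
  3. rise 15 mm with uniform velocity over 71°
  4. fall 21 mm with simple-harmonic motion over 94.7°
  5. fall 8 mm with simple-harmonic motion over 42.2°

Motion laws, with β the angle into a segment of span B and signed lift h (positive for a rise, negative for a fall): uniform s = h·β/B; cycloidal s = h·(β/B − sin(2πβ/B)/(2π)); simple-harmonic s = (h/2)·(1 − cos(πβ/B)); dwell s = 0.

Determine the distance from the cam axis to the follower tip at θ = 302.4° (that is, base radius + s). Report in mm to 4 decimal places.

seg 1 [0°–80.9°] dwell: s stays 0.0000
seg 2 [80.9°–152.1°] uniform, h=16: full span → s += 16 → s = 16.0000
seg 3 [152.1°–223.1°] uniform, h=15: full span → s += 15 → s = 31.0000
seg 4 [223.1°–317.8°] simple-harmonic, h=-21: θ=302.4° here. β=79.3, B=94.7. -21/2·(1 − cos(π·0.8374)) = -19.6593 → s = 11.3407
radial distance = base radius + s = 38 + 11.3407 = 49.3407

49.3407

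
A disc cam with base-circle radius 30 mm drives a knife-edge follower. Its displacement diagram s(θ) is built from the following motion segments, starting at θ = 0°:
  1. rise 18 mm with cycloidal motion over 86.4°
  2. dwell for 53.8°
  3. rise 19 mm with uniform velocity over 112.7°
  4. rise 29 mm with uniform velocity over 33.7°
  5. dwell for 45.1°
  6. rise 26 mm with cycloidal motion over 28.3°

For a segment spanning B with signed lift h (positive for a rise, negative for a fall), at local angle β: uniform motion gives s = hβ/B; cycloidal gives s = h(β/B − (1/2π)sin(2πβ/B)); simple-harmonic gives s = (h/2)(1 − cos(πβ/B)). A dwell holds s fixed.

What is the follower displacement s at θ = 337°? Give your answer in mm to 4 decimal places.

seg 1 [0°–86.4°] cycloidal, h=18: full span → s += 18 → s = 18.0000
seg 2 [86.4°–140.2°] dwell: s stays 18.0000
seg 3 [140.2°–252.9°] uniform, h=19: full span → s += 19 → s = 37.0000
seg 4 [252.9°–286.6°] uniform, h=29: full span → s += 29 → s = 66.0000
seg 5 [286.6°–331.7°] dwell: s stays 66.0000
seg 6 [331.7°–360°] cycloidal, h=26: θ=337° here. β=5.3, B=28.3. 26·(0.1873 − sin(2π·0.1873)/(2π)) = 1.0484 → s = 67.0484

67.0484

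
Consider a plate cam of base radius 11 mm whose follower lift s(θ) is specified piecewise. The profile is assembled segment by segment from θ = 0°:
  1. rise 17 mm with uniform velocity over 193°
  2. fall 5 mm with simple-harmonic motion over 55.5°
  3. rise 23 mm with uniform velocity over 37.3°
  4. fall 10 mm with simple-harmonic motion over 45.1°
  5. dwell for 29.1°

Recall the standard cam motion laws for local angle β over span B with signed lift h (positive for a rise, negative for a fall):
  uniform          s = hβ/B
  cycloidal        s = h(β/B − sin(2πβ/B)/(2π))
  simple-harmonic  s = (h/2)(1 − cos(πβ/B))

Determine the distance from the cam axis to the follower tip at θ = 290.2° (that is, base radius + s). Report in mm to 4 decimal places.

seg 1 [0°–193°] uniform, h=17: full span → s += 17 → s = 17.0000
seg 2 [193°–248.5°] simple-harmonic, h=-5: full span → s += -5 → s = 12.0000
seg 3 [248.5°–285.8°] uniform, h=23: full span → s += 23 → s = 35.0000
seg 4 [285.8°–330.9°] simple-harmonic, h=-10: θ=290.2° here. β=4.4, B=45.1. -10/2·(1 − cos(π·0.0976)) = -0.2330 → s = 34.7670
radial distance = base radius + s = 11 + 34.7670 = 45.7670

45.7670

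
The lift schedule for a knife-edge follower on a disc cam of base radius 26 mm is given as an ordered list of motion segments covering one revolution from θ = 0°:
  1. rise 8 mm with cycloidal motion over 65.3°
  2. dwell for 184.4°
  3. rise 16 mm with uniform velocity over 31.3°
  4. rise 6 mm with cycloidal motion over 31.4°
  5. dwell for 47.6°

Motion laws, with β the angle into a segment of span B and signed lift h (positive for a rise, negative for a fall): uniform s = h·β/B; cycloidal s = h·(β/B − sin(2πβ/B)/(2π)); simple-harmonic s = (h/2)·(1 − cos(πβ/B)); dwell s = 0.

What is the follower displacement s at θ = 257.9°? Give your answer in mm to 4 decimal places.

seg 1 [0°–65.3°] cycloidal, h=8: full span → s += 8 → s = 8.0000
seg 2 [65.3°–249.7°] dwell: s stays 8.0000
seg 3 [249.7°–281°] uniform, h=16: θ=257.9° here. β=8.2, B=31.3. 16·8.2/31.3 = 4.1917 → s = 12.1917

12.1917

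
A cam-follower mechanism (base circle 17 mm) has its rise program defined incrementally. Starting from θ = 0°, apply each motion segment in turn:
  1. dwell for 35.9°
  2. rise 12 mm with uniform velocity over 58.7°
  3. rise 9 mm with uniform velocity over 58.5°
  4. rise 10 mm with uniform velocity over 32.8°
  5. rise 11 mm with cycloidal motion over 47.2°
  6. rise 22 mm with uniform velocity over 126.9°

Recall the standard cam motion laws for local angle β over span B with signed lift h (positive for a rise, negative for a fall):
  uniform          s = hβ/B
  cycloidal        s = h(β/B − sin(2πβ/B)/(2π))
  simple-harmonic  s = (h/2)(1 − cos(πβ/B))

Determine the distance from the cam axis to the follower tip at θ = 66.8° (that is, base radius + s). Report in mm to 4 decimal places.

seg 1 [0°–35.9°] dwell: s stays 0.0000
seg 2 [35.9°–94.6°] uniform, h=12: θ=66.8° here. β=30.9, B=58.7. 12·30.9/58.7 = 6.3169 → s = 6.3169
radial distance = base radius + s = 17 + 6.3169 = 23.3169

23.3169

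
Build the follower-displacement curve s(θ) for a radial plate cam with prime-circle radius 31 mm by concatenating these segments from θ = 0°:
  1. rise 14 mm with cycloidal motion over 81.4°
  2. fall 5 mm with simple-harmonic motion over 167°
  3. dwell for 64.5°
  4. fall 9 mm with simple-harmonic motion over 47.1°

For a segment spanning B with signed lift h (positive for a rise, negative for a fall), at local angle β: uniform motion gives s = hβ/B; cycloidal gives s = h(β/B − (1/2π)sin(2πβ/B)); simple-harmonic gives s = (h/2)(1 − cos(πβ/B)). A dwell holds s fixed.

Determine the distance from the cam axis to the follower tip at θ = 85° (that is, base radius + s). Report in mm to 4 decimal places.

seg 1 [0°–81.4°] cycloidal, h=14: full span → s += 14 → s = 14.0000
seg 2 [81.4°–248.4°] simple-harmonic, h=-5: θ=85° here. β=3.6, B=167. -5/2·(1 − cos(π·0.0216)) = -0.0057 → s = 13.9943
radial distance = base radius + s = 31 + 13.9943 = 44.9943

44.9943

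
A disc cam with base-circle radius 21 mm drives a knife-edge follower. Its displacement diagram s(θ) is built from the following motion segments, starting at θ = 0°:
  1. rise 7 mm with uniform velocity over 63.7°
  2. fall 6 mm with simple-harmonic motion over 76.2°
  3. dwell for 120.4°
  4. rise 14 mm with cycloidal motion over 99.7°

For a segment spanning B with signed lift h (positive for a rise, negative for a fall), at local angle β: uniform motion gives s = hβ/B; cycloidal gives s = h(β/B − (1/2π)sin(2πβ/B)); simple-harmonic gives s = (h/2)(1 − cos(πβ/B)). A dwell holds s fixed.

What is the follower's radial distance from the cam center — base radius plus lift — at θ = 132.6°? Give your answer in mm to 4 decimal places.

seg 1 [0°–63.7°] uniform, h=7: full span → s += 7 → s = 7.0000
seg 2 [63.7°–139.9°] simple-harmonic, h=-6: θ=132.6° here. β=68.9, B=76.2. -6/2·(1 − cos(π·0.9042)) = -5.8652 → s = 1.1348
radial distance = base radius + s = 21 + 1.1348 = 22.1348

22.1348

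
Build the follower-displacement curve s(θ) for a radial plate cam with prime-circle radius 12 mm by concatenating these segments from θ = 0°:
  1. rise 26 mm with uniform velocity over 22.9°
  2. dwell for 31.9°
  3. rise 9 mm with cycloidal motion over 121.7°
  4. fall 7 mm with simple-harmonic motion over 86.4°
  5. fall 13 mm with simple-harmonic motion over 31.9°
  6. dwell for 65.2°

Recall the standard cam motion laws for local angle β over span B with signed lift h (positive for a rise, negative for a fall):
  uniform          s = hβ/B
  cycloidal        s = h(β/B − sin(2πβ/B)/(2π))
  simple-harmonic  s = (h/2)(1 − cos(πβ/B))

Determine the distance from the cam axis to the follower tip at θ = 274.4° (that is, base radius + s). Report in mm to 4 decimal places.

seg 1 [0°–22.9°] uniform, h=26: full span → s += 26 → s = 26.0000
seg 2 [22.9°–54.8°] dwell: s stays 26.0000
seg 3 [54.8°–176.5°] cycloidal, h=9: full span → s += 9 → s = 35.0000
seg 4 [176.5°–262.9°] simple-harmonic, h=-7: full span → s += -7 → s = 28.0000
seg 5 [262.9°–294.8°] simple-harmonic, h=-13: θ=274.4° here. β=11.5, B=31.9. -13/2·(1 − cos(π·0.3605)) = -3.7417 → s = 24.2583
radial distance = base radius + s = 12 + 24.2583 = 36.2583

36.2583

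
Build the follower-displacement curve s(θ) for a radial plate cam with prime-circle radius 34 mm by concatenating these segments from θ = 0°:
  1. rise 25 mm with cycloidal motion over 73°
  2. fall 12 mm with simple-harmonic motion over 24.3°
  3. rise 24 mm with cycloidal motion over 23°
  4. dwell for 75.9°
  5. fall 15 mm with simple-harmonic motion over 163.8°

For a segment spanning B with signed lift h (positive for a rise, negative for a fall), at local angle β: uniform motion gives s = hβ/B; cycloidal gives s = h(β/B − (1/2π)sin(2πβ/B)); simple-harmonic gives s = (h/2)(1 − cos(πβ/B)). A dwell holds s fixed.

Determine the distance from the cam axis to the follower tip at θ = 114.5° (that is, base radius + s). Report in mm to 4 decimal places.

seg 1 [0°–73°] cycloidal, h=25: full span → s += 25 → s = 25.0000
seg 2 [73°–97.3°] simple-harmonic, h=-12: full span → s += -12 → s = 13.0000
seg 3 [97.3°–120.3°] cycloidal, h=24: θ=114.5° here. β=17.2, B=23. 24·(0.7478 − sin(2π·0.7478)/(2π)) = 21.7672 → s = 34.7672
radial distance = base radius + s = 34 + 34.7672 = 68.7672

68.7672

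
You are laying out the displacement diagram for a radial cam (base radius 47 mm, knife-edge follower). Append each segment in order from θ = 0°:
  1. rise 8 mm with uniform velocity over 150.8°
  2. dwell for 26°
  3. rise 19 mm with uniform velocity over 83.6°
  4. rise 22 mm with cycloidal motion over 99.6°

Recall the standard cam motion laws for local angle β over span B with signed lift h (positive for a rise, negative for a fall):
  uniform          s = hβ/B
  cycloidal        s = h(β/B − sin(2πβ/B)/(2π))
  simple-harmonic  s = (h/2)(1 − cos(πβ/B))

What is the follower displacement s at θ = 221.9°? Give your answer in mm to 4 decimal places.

seg 1 [0°–150.8°] uniform, h=8: full span → s += 8 → s = 8.0000
seg 2 [150.8°–176.8°] dwell: s stays 8.0000
seg 3 [176.8°–260.4°] uniform, h=19: θ=221.9° here. β=45.1, B=83.6. 19·45.1/83.6 = 10.2500 → s = 18.2500

18.2500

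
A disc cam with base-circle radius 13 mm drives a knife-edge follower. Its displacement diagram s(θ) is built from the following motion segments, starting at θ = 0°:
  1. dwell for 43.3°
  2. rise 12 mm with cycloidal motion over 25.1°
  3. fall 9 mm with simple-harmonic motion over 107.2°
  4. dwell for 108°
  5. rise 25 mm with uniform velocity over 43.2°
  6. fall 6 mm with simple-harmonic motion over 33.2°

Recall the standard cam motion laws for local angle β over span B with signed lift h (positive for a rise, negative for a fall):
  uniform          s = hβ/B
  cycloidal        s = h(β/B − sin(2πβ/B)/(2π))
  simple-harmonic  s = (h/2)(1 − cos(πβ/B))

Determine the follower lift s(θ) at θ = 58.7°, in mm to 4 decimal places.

seg 1 [0°–43.3°] dwell: s stays 0.0000
seg 2 [43.3°–68.4°] cycloidal, h=12: θ=58.7° here. β=15.4, B=25.1. 12·(0.6135 − sin(2π·0.6135)/(2π)) = 8.6124 → s = 8.6124

8.6124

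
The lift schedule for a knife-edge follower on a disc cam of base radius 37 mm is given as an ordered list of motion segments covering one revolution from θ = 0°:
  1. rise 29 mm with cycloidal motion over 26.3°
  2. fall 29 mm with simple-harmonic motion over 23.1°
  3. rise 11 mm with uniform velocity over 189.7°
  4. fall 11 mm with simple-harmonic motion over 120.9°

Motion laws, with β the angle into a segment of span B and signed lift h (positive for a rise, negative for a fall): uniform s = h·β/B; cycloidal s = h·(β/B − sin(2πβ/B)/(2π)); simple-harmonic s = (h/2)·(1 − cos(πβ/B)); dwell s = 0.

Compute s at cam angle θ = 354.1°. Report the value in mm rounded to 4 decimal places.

seg 1 [0°–26.3°] cycloidal, h=29: full span → s += 29 → s = 29.0000
seg 2 [26.3°–49.4°] simple-harmonic, h=-29: full span → s += -29 → s = 0.0000
seg 3 [49.4°–239.1°] uniform, h=11: full span → s += 11 → s = 11.0000
seg 4 [239.1°–360°] simple-harmonic, h=-11: θ=354.1° here. β=115, B=120.9. -11/2·(1 − cos(π·0.9512)) = -10.9355 → s = 0.0645

0.0645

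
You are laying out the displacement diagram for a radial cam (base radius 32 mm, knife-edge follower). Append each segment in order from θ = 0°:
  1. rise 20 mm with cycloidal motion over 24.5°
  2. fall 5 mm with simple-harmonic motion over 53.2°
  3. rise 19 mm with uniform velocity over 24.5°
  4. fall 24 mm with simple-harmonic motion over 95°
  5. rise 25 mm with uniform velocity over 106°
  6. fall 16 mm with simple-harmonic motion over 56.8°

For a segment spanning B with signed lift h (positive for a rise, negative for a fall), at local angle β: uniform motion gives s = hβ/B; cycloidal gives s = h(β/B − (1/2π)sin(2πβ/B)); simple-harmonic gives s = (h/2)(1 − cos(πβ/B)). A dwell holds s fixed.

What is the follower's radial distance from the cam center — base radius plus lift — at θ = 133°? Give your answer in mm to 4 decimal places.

seg 1 [0°–24.5°] cycloidal, h=20: full span → s += 20 → s = 20.0000
seg 2 [24.5°–77.7°] simple-harmonic, h=-5: full span → s += -5 → s = 15.0000
seg 3 [77.7°–102.2°] uniform, h=19: full span → s += 19 → s = 34.0000
seg 4 [102.2°–197.2°] simple-harmonic, h=-24: θ=133° here. β=30.8, B=95. -24/2·(1 − cos(π·0.3242)) = -5.7047 → s = 28.2953
radial distance = base radius + s = 32 + 28.2953 = 60.2953

60.2953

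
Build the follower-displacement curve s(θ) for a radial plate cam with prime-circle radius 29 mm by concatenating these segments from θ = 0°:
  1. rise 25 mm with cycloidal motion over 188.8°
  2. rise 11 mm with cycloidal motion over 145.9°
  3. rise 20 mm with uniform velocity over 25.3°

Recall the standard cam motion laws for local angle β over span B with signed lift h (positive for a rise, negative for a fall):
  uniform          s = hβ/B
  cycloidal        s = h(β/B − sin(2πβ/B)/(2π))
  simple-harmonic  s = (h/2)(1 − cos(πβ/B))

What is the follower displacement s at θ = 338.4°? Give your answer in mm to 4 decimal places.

seg 1 [0°–188.8°] cycloidal, h=25: full span → s += 25 → s = 25.0000
seg 2 [188.8°–334.7°] cycloidal, h=11: full span → s += 11 → s = 36.0000
seg 3 [334.7°–360°] uniform, h=20: θ=338.4° here. β=3.7, B=25.3. 20·3.7/25.3 = 2.9249 → s = 38.9249

38.9249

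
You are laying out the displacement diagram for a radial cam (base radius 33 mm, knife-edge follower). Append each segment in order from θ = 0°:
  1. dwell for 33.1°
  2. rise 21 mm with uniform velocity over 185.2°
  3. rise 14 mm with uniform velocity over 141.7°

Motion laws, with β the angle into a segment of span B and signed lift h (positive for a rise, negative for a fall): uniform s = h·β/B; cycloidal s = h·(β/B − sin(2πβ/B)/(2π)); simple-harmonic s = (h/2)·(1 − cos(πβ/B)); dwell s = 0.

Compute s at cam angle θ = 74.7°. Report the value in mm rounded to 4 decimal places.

seg 1 [0°–33.1°] dwell: s stays 0.0000
seg 2 [33.1°–218.3°] uniform, h=21: θ=74.7° here. β=41.6, B=185.2. 21·41.6/185.2 = 4.7171 → s = 4.7171

4.7171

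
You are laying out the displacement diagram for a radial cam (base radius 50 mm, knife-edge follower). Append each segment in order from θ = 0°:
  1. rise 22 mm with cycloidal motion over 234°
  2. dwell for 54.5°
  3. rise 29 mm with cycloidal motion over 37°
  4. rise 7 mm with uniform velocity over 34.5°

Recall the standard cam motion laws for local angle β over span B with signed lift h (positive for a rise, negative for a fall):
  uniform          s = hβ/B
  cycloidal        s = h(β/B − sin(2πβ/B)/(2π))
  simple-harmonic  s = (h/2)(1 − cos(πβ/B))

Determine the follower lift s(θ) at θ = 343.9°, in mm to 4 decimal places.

seg 1 [0°–234°] cycloidal, h=22: full span → s += 22 → s = 22.0000
seg 2 [234°–288.5°] dwell: s stays 22.0000
seg 3 [288.5°–325.5°] cycloidal, h=29: full span → s += 29 → s = 51.0000
seg 4 [325.5°–360°] uniform, h=7: θ=343.9° here. β=18.4, B=34.5. 7·18.4/34.5 = 3.7333 → s = 54.7333

54.7333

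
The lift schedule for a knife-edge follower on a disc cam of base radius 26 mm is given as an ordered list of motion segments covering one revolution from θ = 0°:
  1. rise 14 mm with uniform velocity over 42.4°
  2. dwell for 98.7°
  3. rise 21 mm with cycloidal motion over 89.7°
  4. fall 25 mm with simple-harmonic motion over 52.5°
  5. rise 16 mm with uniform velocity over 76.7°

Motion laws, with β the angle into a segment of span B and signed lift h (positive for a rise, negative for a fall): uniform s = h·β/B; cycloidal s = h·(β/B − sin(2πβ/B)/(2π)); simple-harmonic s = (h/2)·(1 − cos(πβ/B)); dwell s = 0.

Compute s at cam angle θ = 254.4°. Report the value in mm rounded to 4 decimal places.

seg 1 [0°–42.4°] uniform, h=14: full span → s += 14 → s = 14.0000
seg 2 [42.4°–141.1°] dwell: s stays 14.0000
seg 3 [141.1°–230.8°] cycloidal, h=21: full span → s += 21 → s = 35.0000
seg 4 [230.8°–283.3°] simple-harmonic, h=-25: θ=254.4° here. β=23.6, B=52.5. -25/2·(1 − cos(π·0.4495)) = -10.5261 → s = 24.4739

24.4739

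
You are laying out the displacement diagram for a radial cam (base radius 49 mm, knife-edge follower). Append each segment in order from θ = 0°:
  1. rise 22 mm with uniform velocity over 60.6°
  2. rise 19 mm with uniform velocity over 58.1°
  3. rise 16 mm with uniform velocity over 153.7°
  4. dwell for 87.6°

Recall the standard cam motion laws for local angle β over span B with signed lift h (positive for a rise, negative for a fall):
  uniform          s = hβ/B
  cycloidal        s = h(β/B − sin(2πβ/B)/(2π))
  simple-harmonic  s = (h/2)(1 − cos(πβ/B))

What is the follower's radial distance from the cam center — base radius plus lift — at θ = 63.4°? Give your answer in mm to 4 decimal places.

seg 1 [0°–60.6°] uniform, h=22: full span → s += 22 → s = 22.0000
seg 2 [60.6°–118.7°] uniform, h=19: θ=63.4° here. β=2.8, B=58.1. 19·2.8/58.1 = 0.9157 → s = 22.9157
radial distance = base radius + s = 49 + 22.9157 = 71.9157

71.9157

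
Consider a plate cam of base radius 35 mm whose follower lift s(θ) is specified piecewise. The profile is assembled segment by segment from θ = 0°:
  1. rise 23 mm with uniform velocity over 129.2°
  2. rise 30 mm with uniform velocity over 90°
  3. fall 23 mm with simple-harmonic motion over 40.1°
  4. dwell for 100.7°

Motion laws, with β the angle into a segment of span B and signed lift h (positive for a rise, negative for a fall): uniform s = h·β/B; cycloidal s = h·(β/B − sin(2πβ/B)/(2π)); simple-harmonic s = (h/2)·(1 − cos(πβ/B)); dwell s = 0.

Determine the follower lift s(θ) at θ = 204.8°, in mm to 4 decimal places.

seg 1 [0°–129.2°] uniform, h=23: full span → s += 23 → s = 23.0000
seg 2 [129.2°–219.2°] uniform, h=30: θ=204.8° here. β=75.6, B=90. 30·75.6/90 = 25.2000 → s = 48.2000

48.2000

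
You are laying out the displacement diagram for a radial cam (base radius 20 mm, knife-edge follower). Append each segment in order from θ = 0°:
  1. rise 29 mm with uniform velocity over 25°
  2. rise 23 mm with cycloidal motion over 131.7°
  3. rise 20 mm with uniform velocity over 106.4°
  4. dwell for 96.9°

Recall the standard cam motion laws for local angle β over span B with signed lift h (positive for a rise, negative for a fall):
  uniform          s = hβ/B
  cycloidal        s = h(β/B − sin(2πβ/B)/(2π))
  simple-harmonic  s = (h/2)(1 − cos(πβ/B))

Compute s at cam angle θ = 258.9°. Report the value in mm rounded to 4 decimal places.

seg 1 [0°–25°] uniform, h=29: full span → s += 29 → s = 29.0000
seg 2 [25°–156.7°] cycloidal, h=23: full span → s += 23 → s = 52.0000
seg 3 [156.7°–263.1°] uniform, h=20: θ=258.9° here. β=102.2, B=106.4. 20·102.2/106.4 = 19.2105 → s = 71.2105

71.2105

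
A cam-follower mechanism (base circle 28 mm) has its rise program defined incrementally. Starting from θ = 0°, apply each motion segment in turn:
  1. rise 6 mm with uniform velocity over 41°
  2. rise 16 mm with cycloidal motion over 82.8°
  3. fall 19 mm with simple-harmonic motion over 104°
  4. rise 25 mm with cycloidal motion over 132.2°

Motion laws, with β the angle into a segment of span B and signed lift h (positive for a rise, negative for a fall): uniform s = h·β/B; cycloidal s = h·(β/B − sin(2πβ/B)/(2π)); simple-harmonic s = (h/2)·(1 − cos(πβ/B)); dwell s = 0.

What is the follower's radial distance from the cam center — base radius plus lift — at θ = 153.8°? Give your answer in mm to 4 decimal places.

seg 1 [0°–41°] uniform, h=6: full span → s += 6 → s = 6.0000
seg 2 [41°–123.8°] cycloidal, h=16: full span → s += 16 → s = 22.0000
seg 3 [123.8°–227.8°] simple-harmonic, h=-19: θ=153.8° here. β=30, B=104. -19/2·(1 − cos(π·0.2885)) = -3.6412 → s = 18.3588
radial distance = base radius + s = 28 + 18.3588 = 46.3588

46.3588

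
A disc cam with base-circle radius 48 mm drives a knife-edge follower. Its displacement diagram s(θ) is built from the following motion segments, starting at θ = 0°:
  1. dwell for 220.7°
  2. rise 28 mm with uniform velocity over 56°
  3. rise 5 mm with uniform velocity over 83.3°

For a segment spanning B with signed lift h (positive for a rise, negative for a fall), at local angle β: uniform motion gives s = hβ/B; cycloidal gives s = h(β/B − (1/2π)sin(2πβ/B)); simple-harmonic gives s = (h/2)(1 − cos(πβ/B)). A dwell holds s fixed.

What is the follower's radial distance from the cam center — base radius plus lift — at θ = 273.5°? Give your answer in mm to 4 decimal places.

seg 1 [0°–220.7°] dwell: s stays 0.0000
seg 2 [220.7°–276.7°] uniform, h=28: θ=273.5° here. β=52.8, B=56. 28·52.8/56 = 26.4000 → s = 26.4000
radial distance = base radius + s = 48 + 26.4000 = 74.4000

74.4000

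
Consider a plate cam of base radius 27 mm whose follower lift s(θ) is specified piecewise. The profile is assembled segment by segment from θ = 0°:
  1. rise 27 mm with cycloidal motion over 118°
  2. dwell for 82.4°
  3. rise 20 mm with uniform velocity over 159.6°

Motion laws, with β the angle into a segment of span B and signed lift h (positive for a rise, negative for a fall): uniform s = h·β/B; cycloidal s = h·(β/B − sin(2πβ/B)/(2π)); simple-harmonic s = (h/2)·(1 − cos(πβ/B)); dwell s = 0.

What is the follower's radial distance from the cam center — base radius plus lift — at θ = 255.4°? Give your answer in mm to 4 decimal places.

seg 1 [0°–118°] cycloidal, h=27: full span → s += 27 → s = 27.0000
seg 2 [118°–200.4°] dwell: s stays 27.0000
seg 3 [200.4°–360°] uniform, h=20: θ=255.4° here. β=55, B=159.6. 20·55/159.6 = 6.8922 → s = 33.8922
radial distance = base radius + s = 27 + 33.8922 = 60.8922

60.8922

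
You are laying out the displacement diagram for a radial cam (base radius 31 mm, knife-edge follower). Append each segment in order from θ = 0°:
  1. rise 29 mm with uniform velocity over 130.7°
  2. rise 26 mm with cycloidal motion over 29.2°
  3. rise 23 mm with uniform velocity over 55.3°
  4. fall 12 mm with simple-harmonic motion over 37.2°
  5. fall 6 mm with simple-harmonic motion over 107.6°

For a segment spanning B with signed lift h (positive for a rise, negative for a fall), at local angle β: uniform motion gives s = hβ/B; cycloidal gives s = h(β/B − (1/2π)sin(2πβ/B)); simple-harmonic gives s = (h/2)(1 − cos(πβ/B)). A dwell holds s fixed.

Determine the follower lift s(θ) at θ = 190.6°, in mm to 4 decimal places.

seg 1 [0°–130.7°] uniform, h=29: full span → s += 29 → s = 29.0000
seg 2 [130.7°–159.9°] cycloidal, h=26: full span → s += 26 → s = 55.0000
seg 3 [159.9°–215.2°] uniform, h=23: θ=190.6° here. β=30.7, B=55.3. 23·30.7/55.3 = 12.7685 → s = 67.7685

67.7685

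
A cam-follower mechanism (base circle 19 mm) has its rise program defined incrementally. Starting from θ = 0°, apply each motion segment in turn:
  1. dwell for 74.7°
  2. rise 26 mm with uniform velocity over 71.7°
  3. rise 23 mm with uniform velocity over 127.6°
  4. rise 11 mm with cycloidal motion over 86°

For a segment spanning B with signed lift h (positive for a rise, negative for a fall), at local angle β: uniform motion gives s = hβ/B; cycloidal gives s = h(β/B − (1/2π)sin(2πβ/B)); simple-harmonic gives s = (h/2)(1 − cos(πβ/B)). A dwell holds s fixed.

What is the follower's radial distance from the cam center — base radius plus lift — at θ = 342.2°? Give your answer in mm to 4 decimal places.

seg 1 [0°–74.7°] dwell: s stays 0.0000
seg 2 [74.7°–146.4°] uniform, h=26: full span → s += 26 → s = 26.0000
seg 3 [146.4°–274°] uniform, h=23: full span → s += 23 → s = 49.0000
seg 4 [274°–360°] cycloidal, h=11: θ=342.2° here. β=68.2, B=86. 11·(0.7930 − sin(2π·0.7930)/(2π)) = 10.4104 → s = 59.4104
radial distance = base radius + s = 19 + 59.4104 = 78.4104

78.4104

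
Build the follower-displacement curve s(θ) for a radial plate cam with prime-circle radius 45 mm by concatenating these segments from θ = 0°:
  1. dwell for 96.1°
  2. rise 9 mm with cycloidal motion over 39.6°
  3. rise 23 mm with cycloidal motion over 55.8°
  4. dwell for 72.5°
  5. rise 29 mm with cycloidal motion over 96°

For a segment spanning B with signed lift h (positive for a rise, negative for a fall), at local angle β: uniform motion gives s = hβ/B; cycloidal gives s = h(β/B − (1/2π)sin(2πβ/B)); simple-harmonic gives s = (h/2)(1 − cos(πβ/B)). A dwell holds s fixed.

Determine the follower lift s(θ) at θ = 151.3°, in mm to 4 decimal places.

seg 1 [0°–96.1°] dwell: s stays 0.0000
seg 2 [96.1°–135.7°] cycloidal, h=9: full span → s += 9 → s = 9.0000
seg 3 [135.7°–191.5°] cycloidal, h=23: θ=151.3° here. β=15.6, B=55.8. 23·(0.2796 − sin(2π·0.2796)/(2π)) = 2.8325 → s = 11.8325

11.8325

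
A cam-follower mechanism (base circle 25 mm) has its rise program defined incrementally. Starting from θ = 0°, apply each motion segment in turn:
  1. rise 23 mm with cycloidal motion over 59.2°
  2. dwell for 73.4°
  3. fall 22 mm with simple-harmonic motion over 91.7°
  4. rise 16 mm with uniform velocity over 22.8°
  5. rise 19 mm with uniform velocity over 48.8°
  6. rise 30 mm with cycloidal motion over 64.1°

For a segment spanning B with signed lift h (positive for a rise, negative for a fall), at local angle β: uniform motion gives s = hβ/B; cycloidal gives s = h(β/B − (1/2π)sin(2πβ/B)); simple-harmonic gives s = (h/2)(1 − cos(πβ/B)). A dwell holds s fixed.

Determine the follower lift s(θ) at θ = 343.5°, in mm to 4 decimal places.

seg 1 [0°–59.2°] cycloidal, h=23: full span → s += 23 → s = 23.0000
seg 2 [59.2°–132.6°] dwell: s stays 23.0000
seg 3 [132.6°–224.3°] simple-harmonic, h=-22: full span → s += -22 → s = 1.0000
seg 4 [224.3°–247.1°] uniform, h=16: full span → s += 16 → s = 17.0000
seg 5 [247.1°–295.9°] uniform, h=19: full span → s += 19 → s = 36.0000
seg 6 [295.9°–360°] cycloidal, h=30: θ=343.5° here. β=47.6, B=64.1. 30·(0.7426 − sin(2π·0.7426)/(2π)) = 27.0472 → s = 63.0472

63.0472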